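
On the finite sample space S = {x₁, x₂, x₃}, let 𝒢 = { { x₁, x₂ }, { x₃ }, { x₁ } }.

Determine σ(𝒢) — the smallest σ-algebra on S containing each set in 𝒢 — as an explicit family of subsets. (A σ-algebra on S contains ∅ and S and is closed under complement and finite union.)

Seed the family with 𝒢 together with ∅ and S: { ∅, { x₁ }, { x₃ }, { x₁, x₂ }, S }.
Round 1 adds 2:
  { x₁, x₃ }  = { x₃ } ∪ { x₁ }
  { x₂, x₃ }  = { x₁ }ᶜ
  [7 total]
Round 2: +1 →
  { x₂ }  = { x₁, x₃ }ᶜ
  [8 total]
Round 3: stable.

Therefore σ(𝒢) = { ∅, { x₁ }, { x₂ }, { x₃ }, { x₁, x₂ }, { x₁, x₃ }, { x₂, x₃ }, S } (|σ(𝒢)| = 8).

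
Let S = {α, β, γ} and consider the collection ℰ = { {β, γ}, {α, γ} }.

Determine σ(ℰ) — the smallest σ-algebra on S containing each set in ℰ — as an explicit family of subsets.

Start: ℰ ∪ {∅, S} = { ∅, {α, γ}, {β, γ}, S }.
Pass 1. New:
  {α}  = complement {β, γ}
  {β}  = complement {α, γ}
  (now 6)
Pass 2 adds 1:
  {α, β}  = {β} ∪ {α}
  (now 7)
Pass 3. New:
  {γ}  = complement {α, β}
  (now 8)
Pass 4: stable.

σ(ℰ) = { ∅, {α}, {β}, {γ}, {α, β}, {α, γ}, {β, γ}, S }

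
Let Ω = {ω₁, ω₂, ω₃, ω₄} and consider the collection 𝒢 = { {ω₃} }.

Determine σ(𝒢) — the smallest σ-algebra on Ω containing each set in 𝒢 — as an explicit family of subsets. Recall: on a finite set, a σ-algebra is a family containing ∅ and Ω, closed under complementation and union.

Start: 𝒢 ∪ {∅, Ω} = { ∅, {ω₃}, Ω }.
Round 1: +1 →
  {ω₁,ω₂,ω₄}  = ᶜ of {ω₃}
  — 4 sets.
Round 2: stable.

σ(𝒢) = { ∅, {ω₃}, {ω₁,ω₂,ω₄}, Ω }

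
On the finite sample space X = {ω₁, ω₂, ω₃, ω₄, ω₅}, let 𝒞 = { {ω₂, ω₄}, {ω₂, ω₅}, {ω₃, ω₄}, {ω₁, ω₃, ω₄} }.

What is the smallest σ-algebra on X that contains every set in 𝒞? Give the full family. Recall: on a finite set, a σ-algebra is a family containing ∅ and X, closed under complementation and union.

σ(𝒞) (32 sets): { ∅, {ω₁}, {ω₂}, {ω₃}, {ω₄}, {ω₅}, {ω₁, ω₂}, {ω₁, ω₃}, {ω₁, ω₄}, {ω₁, ω₅}, {ω₂, ω₃}, {ω₂, ω₄}, {ω₂, ω₅}, {ω₃, ω₄}, {ω₃, ω₅}, {ω₄, ω₅}, {ω₁, ω₂, ω₃}, {ω₁, ω₂, ω₄}, {ω₁, ω₂, ω₅}, {ω₁, ω₃, ω₄}, {ω₁, ω₃, ω₅}, {ω₁, ω₄, ω₅}, {ω₂, ω₃, ω₄}, {ω₂, ω₃, ω₅}, {ω₂, ω₄, ω₅}, {ω₃, ω₄, ω₅}, {ω₁, ω₂, ω₃, ω₄}, {ω₁, ω₂, ω₃, ω₅}, {ω₁, ω₂, ω₄, ω₅}, {ω₁, ω₃, ω₄, ω₅}, {ω₂, ω₃, ω₄, ω₅}, X }

Derivation:
Begin from { ∅, {ω₂, ω₄}, {ω₂, ω₅}, {ω₃, ω₄}, {ω₁, ω₃, ω₄}, X } (that is, 𝒞 plus ∅ and X).
Step 1: +6 →
  {ω₁, ω₂, ω₅}  = ᶜ of {ω₃, ω₄}
  {ω₁, ω₃, ω₅}  = ᶜ of {ω₂, ω₄}
  {ω₂, ω₃, ω₄}  = {ω₃, ω₄} ∪ {ω₂, ω₄}
  {ω₂, ω₄, ω₅}  = {ω₂, ω₅} ∪ {ω₂, ω₄}
  {ω₁, ω₂, ω₃, ω₄}  = {ω₁, ω₃, ω₄} ∪ {ω₂, ω₄}
  {ω₂, ω₃, ω₄, ω₅}  = {ω₂, ω₅} ∪ {ω₃, ω₄}
Step 2 (7 new):
  {ω₁}  = ᶜ of {ω₂, ω₃, ω₄, ω₅}
  {ω₅}  = ᶜ of {ω₁, ω₂, ω₃, ω₄}
  {ω₁, ω₃}  = ᶜ of {ω₂, ω₄, ω₅}
  {ω₁, ω₅}  = ᶜ of {ω₂, ω₃, ω₄}
  {ω₁, ω₂, ω₃, ω₅}  = {ω₂, ω₅} ∪ {ω₁, ω₃, ω₅}
  {ω₁, ω₂, ω₄, ω₅}  = {ω₁, ω₂, ω₅} ∪ {ω₂, ω₄}
  {ω₁, ω₃, ω₄, ω₅}  = {ω₃, ω₄} ∪ {ω₁, ω₃, ω₅}
Step 3: +5 →
  {ω₂}  = ᶜ of {ω₁, ω₃, ω₄, ω₅}
  {ω₃}  = ᶜ of {ω₁, ω₂, ω₄, ω₅}
  {ω₄}  = ᶜ of {ω₁, ω₂, ω₃, ω₅}
  {ω₁, ω₂, ω₄}  = {ω₂, ω₄} ∪ {ω₁}
  {ω₃, ω₄, ω₅}  = {ω₃, ω₄} ∪ {ω₅}
Step 4. New:
  {ω₁, ω₂}  = ᶜ of {ω₃, ω₄, ω₅}
  {ω₁, ω₄}  = {ω₄} ∪ {ω₁}
  {ω₂, ω₃}  = {ω₂} ∪ {ω₃}
  {ω₃, ω₅}  = ᶜ of {ω₁, ω₂, ω₄}
  {ω₄, ω₅}  = {ω₅} ∪ {ω₄}
  {ω₁, ω₂, ω₃}  = {ω₂} ∪ {ω₁, ω₃}
  {ω₁, ω₄, ω₅}  = {ω₁, ω₅} ∪ {ω₄}
  {ω₂, ω₃, ω₅}  = {ω₂, ω₅} ∪ {ω₃}
Step 5: no new sets; the family is a σ-algebra.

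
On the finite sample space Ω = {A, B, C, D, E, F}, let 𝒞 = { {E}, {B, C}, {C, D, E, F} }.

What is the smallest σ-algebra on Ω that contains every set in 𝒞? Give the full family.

Begin from { ∅, {E}, {B, C}, {C, D, E, F}, Ω } (that is, 𝒞 plus ∅ and Ω).
Iteration 1 adds 5:
  {A, B}  = {C, D, E, F}ᶜ
  {B, C, E}  = {B, C} ∪ {E}
  {A, D, E, F}  = {B, C}ᶜ
  {A, B, C, D, F}  = {E}ᶜ
  {B, C, D, E, F}  = {B, C} ∪ {C, D, E, F}
Iteration 2 adds 7:
  {A}  = {B, C, D, E, F}ᶜ
  {A, B, C}  = {A, B} ∪ {B, C}
  {A, B, E}  = {A, B} ∪ {E}
  {A, D, F}  = {B, C, E}ᶜ
  {A, B, C, E}  = {A, B} ∪ {B, C, E}
  {A, B, D, E, F}  = {A, B} ∪ {A, D, E, F}
  {A, C, D, E, F}  = {C, D, E, F} ∪ {A, D, E, F}
Iteration 3 adds 7:
  {B}  = {A, C, D, E, F}ᶜ
  {C}  = {A, B, D, E, F}ᶜ
  {A, E}  = {E} ∪ {A}
  {D, F}  = {A, B, C, E}ᶜ
  {C, D, F}  = {A, B, E}ᶜ
  {D, E, F}  = {A, B, C}ᶜ
  {A, B, D, F}  = {A, B} ∪ {A, D, F}
Iteration 4 adds 8:
  {A, C}  = {C} ∪ {A}
  {B, E}  = {B} ∪ {E}
  {C, E}  = {A, B, D, F}ᶜ
  {A, C, E}  = {C} ∪ {A, E}
  {B, D, F}  = {B} ∪ {D, F}
  {A, C, D, F}  = {A, D, F} ∪ {C}
  {B, C, D, F}  = {A, E}ᶜ
  {B, D, E, F}  = {B} ∪ {D, E, F}
Iteration 5 adds nothing — fixpoint reached.

Therefore σ(𝒞) = { ∅, {A}, {B}, {C}, {E}, {A, B}, {A, C}, {A, E}, {B, C}, {B, E}, {C, E}, {D, F}, {A, B, C}, {A, B, E}, {A, C, E}, {A, D, F}, {B, C, E}, {B, D, F}, {C, D, F}, {D, E, F}, {A, B, C, E}, {A, B, D, F}, {A, C, D, F}, {A, D, E, F}, {B, C, D, F}, {B, D, E, F}, {C, D, E, F}, {A, B, C, D, F}, {A, B, D, E, F}, {A, C, D, E, F}, {B, C, D, E, F}, Ω } (|σ(𝒞)| = 32).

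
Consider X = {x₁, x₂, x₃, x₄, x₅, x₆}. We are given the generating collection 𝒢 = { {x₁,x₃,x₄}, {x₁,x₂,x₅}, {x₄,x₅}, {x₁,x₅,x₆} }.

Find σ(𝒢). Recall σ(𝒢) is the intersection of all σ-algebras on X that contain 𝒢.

Initial family (6 sets): { {}, {x₄,x₅}, {x₁,x₂,x₅}, {x₁,x₃,x₄}, {x₁,x₅,x₆}, X }.
Step 1 adds 10:
  {x₂,x₃,x₄}  = complement {x₁,x₅,x₆}
  {x₂,x₅,x₆}  = complement {x₁,x₃,x₄}
  {x₃,x₄,x₆}  = complement {x₁,x₂,x₅}
  {x₁,x₂,x₃,x₆}  = complement {x₄,x₅}
  {x₁,x₂,x₄,x₅}  = {x₄,x₅} ∪ {x₁,x₂,x₅}
  {x₁,x₂,x₅,x₆}  = {x₁,x₂,x₅} ∪ {x₁,x₅,x₆}
  {x₁,x₃,x₄,x₅}  = {x₄,x₅} ∪ {x₁,x₃,x₄}
  {x₁,x₄,x₅,x₆}  = {x₄,x₅} ∪ {x₁,x₅,x₆}
  {x₁,x₂,x₃,x₄,x₅}  = {x₁,x₂,x₅} ∪ {x₁,x₃,x₄}
  {x₁,x₃,x₄,x₅,x₆}  = {x₁,x₃,x₄} ∪ {x₁,x₅,x₆}
  (now 16)
Step 2. New:
  {x₂}  = complement {x₁,x₃,x₄,x₅,x₆}
  {x₆}  = complement {x₁,x₂,x₃,x₄,x₅}
  {x₂,x₃}  = complement {x₁,x₄,x₅,x₆}
  {x₂,x₆}  = complement {x₁,x₃,x₄,x₅}
  {x₃,x₄}  = complement {x₁,x₂,x₅,x₆}
  {x₃,x₆}  = complement {x₁,x₂,x₄,x₅}
  {x₁,x₂,x₃,x₄}  = {x₂,x₃,x₄} ∪ {x₁,x₃,x₄}
  {x₁,x₃,x₄,x₆}  = {x₁,x₃,x₄} ∪ {x₃,x₄,x₆}
  {x₂,x₃,x₄,x₅}  = {x₂,x₃,x₄} ∪ {x₄,x₅}
  {x₂,x₃,x₄,x₆}  = {x₂,x₃,x₄} ∪ {x₃,x₄,x₆}
  {x₂,x₄,x₅,x₆}  = {x₂,x₅,x₆} ∪ {x₄,x₅}
  {x₃,x₄,x₅,x₆}  = {x₄,x₅} ∪ {x₃,x₄,x₆}
  {x₁,x₂,x₃,x₄,x₆}  = {x₂,x₃,x₄} ∪ {x₁,x₂,x₃,x₆}
  {x₁,x₂,x₃,x₅,x₆}  = {x₂,x₅,x₆} ∪ {x₁,x₂,x₃,x₆}
  {x₁,x₂,x₄,x₅,x₆}  = {x₁,x₄,x₅,x₆} ∪ {x₂,x₅,x₆}
  {x₂,x₃,x₄,x₅,x₆}  = {x₂,x₃,x₄} ∪ {x₂,x₅,x₆}
  (now 32)
Step 3 adds 17:
  {x₁}  = complement {x₂,x₃,x₄,x₅,x₆}
  {x₃}  = complement {x₁,x₂,x₄,x₅,x₆}
  {x₄}  = complement {x₁,x₂,x₃,x₅,x₆}
  {x₅}  = complement {x₁,x₂,x₃,x₄,x₆}
  {x₁,x₂}  = complement {x₃,x₄,x₅,x₆}
  {x₁,x₃}  = complement {x₂,x₄,x₅,x₆}
  {x₁,x₅}  = complement {x₂,x₃,x₄,x₆}
  {x₁,x₆}  = complement {x₂,x₃,x₄,x₅}
  {x₂,x₅}  = complement {x₁,x₃,x₄,x₆}
  {x₅,x₆}  = complement {x₁,x₂,x₃,x₄}
  {x₂,x₃,x₆}  = {x₂} ∪ {x₃,x₆}
  {x₂,x₄,x₅}  = {x₂} ∪ {x₄,x₅}
  {x₃,x₄,x₅}  = {x₃,x₄} ∪ {x₄,x₅}
  {x₄,x₅,x₆}  = {x₆} ∪ {x₄,x₅}
  {x₁,x₂,x₃,x₅}  = {x₁,x₂,x₅} ∪ {x₂,x₃}
  {x₁,x₃,x₅,x₆}  = {x₁,x₅,x₆} ∪ {x₃,x₆}
  {x₂,x₃,x₅,x₆}  = {x₂,x₅,x₆} ∪ {x₂,x₃}
  (now 49)
Step 4. New:
  {x₁,x₄}  = complement {x₂,x₃,x₅,x₆}
  {x₂,x₄}  = complement {x₁,x₃,x₅,x₆}
  {x₃,x₅}  = {x₅} ∪ {x₃}
  {x₄,x₆}  = complement {x₁,x₂,x₃,x₅}
  {x₁,x₂,x₃}  = complement {x₄,x₅,x₆}
  {x₁,x₂,x₄}  = {x₁,x₂} ∪ {x₄}
  {x₁,x₂,x₆}  = complement {x₃,x₄,x₅}
  {x₁,x₃,x₅}  = {x₁,x₃} ∪ {x₁,x₅}
  {x₁,x₃,x₆}  = complement {x₂,x₄,x₅}
  {x₁,x₄,x₅}  = complement {x₂,x₃,x₆}
  {x₁,x₄,x₆}  = {x₁,x₆} ∪ {x₄}
  {x₂,x₃,x₅}  = {x₂,x₅} ∪ {x₃}
  {x₂,x₄,x₆}  = {x₂,x₆} ∪ {x₄}
  {x₃,x₅,x₆}  = {x₅,x₆} ∪ {x₃}
  (now 63)
Step 5 (1 new):
  {x₁,x₂,x₄,x₆}  = complement {x₃,x₅}
  (now 64)
Step 6 adds nothing — fixpoint reached.

σ(𝒢) = { {}, {x₁}, {x₂}, {x₃}, {x₄}, {x₅}, {x₆}, {x₁,x₂}, {x₁,x₃}, {x₁,x₄}, {x₁,x₅}, {x₁,x₆}, {x₂,x₃}, {x₂,x₄}, {x₂,x₅}, {x₂,x₆}, {x₃,x₄}, {x₃,x₅}, {x₃,x₆}, {x₄,x₅}, {x₄,x₆}, {x₅,x₆}, {x₁,x₂,x₃}, {x₁,x₂,x₄}, {x₁,x₂,x₅}, {x₁,x₂,x₆}, {x₁,x₃,x₄}, {x₁,x₃,x₅}, {x₁,x₃,x₆}, {x₁,x₄,x₅}, {x₁,x₄,x₆}, {x₁,x₅,x₆}, {x₂,x₃,x₄}, {x₂,x₃,x₅}, {x₂,x₃,x₆}, {x₂,x₄,x₅}, {x₂,x₄,x₆}, {x₂,x₅,x₆}, {x₃,x₄,x₅}, {x₃,x₄,x₆}, {x₃,x₅,x₆}, {x₄,x₅,x₆}, {x₁,x₂,x₃,x₄}, {x₁,x₂,x₃,x₅}, {x₁,x₂,x₃,x₆}, {x₁,x₂,x₄,x₅}, {x₁,x₂,x₄,x₆}, {x₁,x₂,x₅,x₆}, {x₁,x₃,x₄,x₅}, {x₁,x₃,x₄,x₆}, {x₁,x₃,x₅,x₆}, {x₁,x₄,x₅,x₆}, {x₂,x₃,x₄,x₅}, {x₂,x₃,x₄,x₆}, {x₂,x₃,x₅,x₆}, {x₂,x₄,x₅,x₆}, {x₃,x₄,x₅,x₆}, {x₁,x₂,x₃,x₄,x₅}, {x₁,x₂,x₃,x₄,x₆}, {x₁,x₂,x₃,x₅,x₆}, {x₁,x₂,x₄,x₅,x₆}, {x₁,x₃,x₄,x₅,x₆}, {x₂,x₃,x₄,x₅,x₆}, X }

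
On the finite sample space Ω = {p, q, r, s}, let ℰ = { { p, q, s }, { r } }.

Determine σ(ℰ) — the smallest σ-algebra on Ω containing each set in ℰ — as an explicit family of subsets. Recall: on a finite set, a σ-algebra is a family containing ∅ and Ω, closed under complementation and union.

Take S₀ = ℰ ∪ {∅, Ω} = { ∅, { r }, { p, q, s }, Ω }.
Iteration 1: no new sets; the family is a σ-algebra.

|σ(ℰ)| = 4.  σ(ℰ) = { ∅, { r }, { p, q, s }, Ω }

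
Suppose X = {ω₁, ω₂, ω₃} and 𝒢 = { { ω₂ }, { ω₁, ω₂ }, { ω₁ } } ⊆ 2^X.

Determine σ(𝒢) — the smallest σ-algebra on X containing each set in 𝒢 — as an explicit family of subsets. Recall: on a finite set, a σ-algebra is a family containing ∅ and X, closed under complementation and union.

Take S₀ = 𝒢 ∪ {∅, X} = { {}, { ω₁ }, { ω₂ }, { ω₁, ω₂ }, X }.
Pass 1 adds 3:
  { ω₃ }  = X∖{ ω₁, ω₂ }
  { ω₁, ω₃ }  = X∖{ ω₂ }
  { ω₂, ω₃ }  = X∖{ ω₁ }
  — 8 sets.
After Pass 2 the family is unchanged; done.

σ(𝒢) = { {}, { ω₁ }, { ω₂ }, { ω₃ }, { ω₁, ω₂ }, { ω₁, ω₃ }, { ω₂, ω₃ }, X }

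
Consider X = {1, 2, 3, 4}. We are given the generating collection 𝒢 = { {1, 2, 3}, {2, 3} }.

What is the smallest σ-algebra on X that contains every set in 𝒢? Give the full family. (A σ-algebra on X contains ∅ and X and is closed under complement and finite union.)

Initial family (4 sets): { {}, {2, 3}, {1, 2, 3}, X }.
Pass 1 adds 2:
  {4}  = X∖{1, 2, 3}
  {1, 4}  = X∖{2, 3}
Pass 2 adds 1:
  {2, 3, 4}  = {2, 3} ∪ {4}
Pass 3: +1 →
  {1}  = X∖{2, 3, 4}
Pass 4 adds nothing — fixpoint reached.

Therefore σ(𝒢) = { {}, {1}, {4}, {1, 4}, {2, 3}, {1, 2, 3}, {2, 3, 4}, X } (|σ(𝒢)| = 8).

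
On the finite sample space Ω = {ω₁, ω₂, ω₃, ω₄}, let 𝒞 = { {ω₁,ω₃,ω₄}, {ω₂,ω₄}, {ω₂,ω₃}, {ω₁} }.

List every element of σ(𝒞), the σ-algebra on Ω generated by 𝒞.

|σ(𝒞)| = 16.  σ(𝒞) = { ∅, {ω₁}, {ω₂}, {ω₃}, {ω₄}, {ω₁,ω₂}, {ω₁,ω₃}, {ω₁,ω₄}, {ω₂,ω₃}, {ω₂,ω₄}, {ω₃,ω₄}, {ω₁,ω₂,ω₃}, {ω₁,ω₂,ω₄}, {ω₁,ω₃,ω₄}, {ω₂,ω₃,ω₄}, Ω }

Check:
Begin from { ∅, {ω₁}, {ω₂,ω₃}, {ω₂,ω₄}, {ω₁,ω₃,ω₄}, Ω } (that is, 𝒞 plus ∅ and Ω).
Iteration 1: 6 new —
  {ω₂}  = {ω₁,ω₃,ω₄}ᶜ
  {ω₁,ω₃}  = {ω₂,ω₄}ᶜ
  {ω₁,ω₄}  = {ω₂,ω₃}ᶜ
  {ω₁,ω₂,ω₃}  = {ω₂,ω₃} ∪ {ω₁}
  {ω₁,ω₂,ω₄}  = {ω₂,ω₄} ∪ {ω₁}
  {ω₂,ω₃,ω₄}  = {ω₁}ᶜ
  [12 total]
Iteration 2: +3 →
  {ω₃}  = {ω₁,ω₂,ω₄}ᶜ
  {ω₄}  = {ω₁,ω₂,ω₃}ᶜ
  {ω₁,ω₂}  = {ω₂} ∪ {ω₁}
  [15 total]
Iteration 3: 1 new —
  {ω₃,ω₄}  = {ω₁,ω₂}ᶜ
  [16 total]
Iteration 4: stable.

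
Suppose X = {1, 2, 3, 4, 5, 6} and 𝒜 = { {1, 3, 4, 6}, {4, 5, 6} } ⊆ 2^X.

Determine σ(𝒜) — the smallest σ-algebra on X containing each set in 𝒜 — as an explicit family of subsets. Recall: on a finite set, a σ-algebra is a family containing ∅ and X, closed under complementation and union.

Answer: σ(𝒜) = { {}, {2}, {5}, {1, 3}, {2, 5}, {4, 6}, {1, 2, 3}, {1, 3, 5}, {2, 4, 6}, {4, 5, 6}, {1, 2, 3, 5}, {1, 3, 4, 6}, {2, 4, 5, 6}, {1, 2, 3, 4, 6}, {1, 3, 4, 5, 6}, X }

Check:
Begin from { {}, {4, 5, 6}, {1, 3, 4, 6}, X } (that is, 𝒜 plus ∅ and X).
Round 1 (3 new):
  {2, 5}  = complement {1, 3, 4, 6}
  {1, 2, 3}  = complement {4, 5, 6}
  {1, 3, 4, 5, 6}  = {1, 3, 4, 6} ∪ {4, 5, 6}
Round 2: 4 new —
  {2}  = complement {1, 3, 4, 5, 6}
  {1, 2, 3, 5}  = {2, 5} ∪ {1, 2, 3}
  {2, 4, 5, 6}  = {2, 5} ∪ {4, 5, 6}
  {1, 2, 3, 4, 6}  = {1, 2, 3} ∪ {1, 3, 4, 6}
Round 3: +3 →
  {5}  = complement {1, 2, 3, 4, 6}
  {1, 3}  = complement {2, 4, 5, 6}
  {4, 6}  = complement {1, 2, 3, 5}
Round 4: 2 new —
  {1, 3, 5}  = {1, 3} ∪ {5}
  {2, 4, 6}  = {2} ∪ {4, 6}
Round 5: closed — nothing new.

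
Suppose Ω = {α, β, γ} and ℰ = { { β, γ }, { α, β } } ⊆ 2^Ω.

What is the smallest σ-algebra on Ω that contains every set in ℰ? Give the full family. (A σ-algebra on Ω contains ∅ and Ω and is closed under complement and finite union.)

Start: ℰ ∪ {∅, Ω} = { ∅, { α, β }, { β, γ }, Ω }.
Round 1: 2 new —
  { α }  = { β, γ }ᶜ
  { γ }  = { α, β }ᶜ
  — 6 sets.
Round 2 (1 new):
  { α, γ }  = { γ } ∪ { α }
  — 7 sets.
Round 3. New:
  { β }  = { α, γ }ᶜ
  — 8 sets.
Round 4 adds nothing — fixpoint reached.

|σ(ℰ)| = 8.  σ(ℰ) = { ∅, { α }, { β }, { γ }, { α, β }, { α, γ }, { β, γ }, Ω }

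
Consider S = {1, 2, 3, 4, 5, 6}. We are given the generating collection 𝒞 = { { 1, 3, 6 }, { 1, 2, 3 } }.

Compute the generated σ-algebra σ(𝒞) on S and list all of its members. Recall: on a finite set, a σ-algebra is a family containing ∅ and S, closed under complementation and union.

Answer: σ(𝒞) = { {}, { 2 }, { 6 }, { 1, 3 }, { 2, 6 }, { 4, 5 }, { 1, 2, 3 }, { 1, 3, 6 }, { 2, 4, 5 }, { 4, 5, 6 }, { 1, 2, 3, 6 }, { 1, 3, 4, 5 }, { 2, 4, 5, 6 }, { 1, 2, 3, 4, 5 }, { 1, 3, 4, 5, 6 }, S }

Trace:
Start: 𝒞 ∪ {∅, S} = { {}, { 1, 2, 3 }, { 1, 3, 6 }, S }.
Step 1: +3 →
  { 2, 4, 5 }  = S∖{ 1, 3, 6 }
  { 4, 5, 6 }  = S∖{ 1, 2, 3 }
  { 1, 2, 3, 6 }  = { 1, 3, 6 } ∪ { 1, 2, 3 }
  — 7 sets.
Step 2 adds 4:
  { 4, 5 }  = S∖{ 1, 2, 3, 6 }
  { 2, 4, 5, 6 }  = { 4, 5, 6 } ∪ { 2, 4, 5 }
  { 1, 2, 3, 4, 5 }  = { 1, 2, 3 } ∪ { 2, 4, 5 }
  { 1, 3, 4, 5, 6 }  = { 1, 3, 6 } ∪ { 4, 5, 6 }
  — 11 sets.
Step 3 (3 new):
  { 2 }  = S∖{ 1, 3, 4, 5, 6 }
  { 6 }  = S∖{ 1, 2, 3, 4, 5 }
  { 1, 3 }  = S∖{ 2, 4, 5, 6 }
  — 14 sets.
Step 4. New:
  { 2, 6 }  = { 2 } ∪ { 6 }
  { 1, 3, 4, 5 }  = { 4, 5 } ∪ { 1, 3 }
  — 16 sets.
Step 5: stable.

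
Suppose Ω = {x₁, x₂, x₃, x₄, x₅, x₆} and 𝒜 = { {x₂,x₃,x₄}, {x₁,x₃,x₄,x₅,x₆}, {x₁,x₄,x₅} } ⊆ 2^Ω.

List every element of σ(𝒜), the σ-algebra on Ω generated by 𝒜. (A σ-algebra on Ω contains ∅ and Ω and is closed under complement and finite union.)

σ(𝒜) (32 sets): { ∅, {x₂}, {x₃}, {x₄}, {x₆}, {x₁,x₅}, {x₂,x₃}, {x₂,x₄}, {x₂,x₆}, {x₃,x₄}, {x₃,x₆}, {x₄,x₆}, {x₁,x₂,x₅}, {x₁,x₃,x₅}, {x₁,x₄,x₅}, {x₁,x₅,x₆}, {x₂,x₃,x₄}, {x₂,x₃,x₆}, {x₂,x₄,x₆}, {x₃,x₄,x₆}, {x₁,x₂,x₃,x₅}, {x₁,x₂,x₄,x₅}, {x₁,x₂,x₅,x₆}, {x₁,x₃,x₄,x₅}, {x₁,x₃,x₅,x₆}, {x₁,x₄,x₅,x₆}, {x₂,x₃,x₄,x₆}, {x₁,x₂,x₃,x₄,x₅}, {x₁,x₂,x₃,x₅,x₆}, {x₁,x₂,x₄,x₅,x₆}, {x₁,x₃,x₄,x₅,x₆}, Ω }

Derivation:
Begin from { ∅, {x₁,x₄,x₅}, {x₂,x₃,x₄}, {x₁,x₃,x₄,x₅,x₆}, Ω } (that is, 𝒜 plus ∅ and Ω).
Round 1 (4 new):
  {x₂}  = {x₁,x₃,x₄,x₅,x₆}ᶜ
  {x₁,x₅,x₆}  = {x₂,x₃,x₄}ᶜ
  {x₂,x₃,x₆}  = {x₁,x₄,x₅}ᶜ
  {x₁,x₂,x₃,x₄,x₅}  = {x₁,x₄,x₅} ∪ {x₂,x₃,x₄}
  [9 total]
Round 2. New:
  {x₆}  = {x₁,x₂,x₃,x₄,x₅}ᶜ
  {x₁,x₂,x₄,x₅}  = {x₁,x₄,x₅} ∪ {x₂}
  {x₁,x₂,x₅,x₆}  = {x₂} ∪ {x₁,x₅,x₆}
  {x₁,x₄,x₅,x₆}  = {x₁,x₄,x₅} ∪ {x₁,x₅,x₆}
  {x₂,x₃,x₄,x₆}  = {x₂,x₃,x₄} ∪ {x₂,x₃,x₆}
  {x₁,x₂,x₃,x₅,x₆}  = {x₂,x₃,x₆} ∪ {x₁,x₅,x₆}
  [15 total]
Round 3: +7 →
  {x₄}  = {x₁,x₂,x₃,x₅,x₆}ᶜ
  {x₁,x₅}  = {x₂,x₃,x₄,x₆}ᶜ
  {x₂,x₃}  = {x₁,x₄,x₅,x₆}ᶜ
  {x₂,x₆}  = {x₂} ∪ {x₆}
  {x₃,x₄}  = {x₁,x₂,x₅,x₆}ᶜ
  {x₃,x₆}  = {x₁,x₂,x₄,x₅}ᶜ
  {x₁,x₂,x₄,x₅,x₆}  = {x₁,x₄,x₅} ∪ {x₁,x₂,x₅,x₆}
  [22 total]
Round 4 adds 9:
  {x₃}  = {x₁,x₂,x₄,x₅,x₆}ᶜ
  {x₂,x₄}  = {x₂} ∪ {x₄}
  {x₄,x₆}  = {x₆} ∪ {x₄}
  {x₁,x₂,x₅}  = {x₂} ∪ {x₁,x₅}
  {x₂,x₄,x₆}  = {x₂,x₆} ∪ {x₄}
  {x₃,x₄,x₆}  = {x₃,x₄} ∪ {x₆}
  {x₁,x₂,x₃,x₅}  = {x₁,x₅} ∪ {x₂,x₃}
  {x₁,x₃,x₄,x₅}  = {x₂,x₆}ᶜ
  {x₁,x₃,x₅,x₆}  = {x₁,x₅,x₆} ∪ {x₃,x₆}
  [31 total]
Round 5 adds 1:
  {x₁,x₃,x₅}  = {x₂,x₄,x₆}ᶜ
  [32 total]
Round 6: closed — nothing new.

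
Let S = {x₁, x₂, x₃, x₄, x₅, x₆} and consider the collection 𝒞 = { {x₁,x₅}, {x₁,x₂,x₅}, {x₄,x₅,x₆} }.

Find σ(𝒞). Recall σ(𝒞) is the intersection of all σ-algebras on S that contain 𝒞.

Answer: σ(𝒞) = { ∅, {x₁}, {x₂}, {x₃}, {x₅}, {x₁,x₂}, {x₁,x₃}, {x₁,x₅}, {x₂,x₃}, {x₂,x₅}, {x₃,x₅}, {x₄,x₆}, {x₁,x₂,x₃}, {x₁,x₂,x₅}, {x₁,x₃,x₅}, {x₁,x₄,x₆}, {x₂,x₃,x₅}, {x₂,x₄,x₆}, {x₃,x₄,x₆}, {x₄,x₅,x₆}, {x₁,x₂,x₃,x₅}, {x₁,x₂,x₄,x₆}, {x₁,x₃,x₄,x₆}, {x₁,x₄,x₅,x₆}, {x₂,x₃,x₄,x₆}, {x₂,x₄,x₅,x₆}, {x₃,x₄,x₅,x₆}, {x₁,x₂,x₃,x₄,x₆}, {x₁,x₂,x₄,x₅,x₆}, {x₁,x₃,x₄,x₅,x₆}, {x₂,x₃,x₄,x₅,x₆}, S }

Trace:
Initial family (5 sets): { ∅, {x₁,x₅}, {x₁,x₂,x₅}, {x₄,x₅,x₆}, S }.
Pass 1: +5 →
  {x₁,x₂,x₃}  = complement {x₄,x₅,x₆}
  {x₃,x₄,x₆}  = complement {x₁,x₂,x₅}
  {x₁,x₄,x₅,x₆}  = {x₁,x₅} ∪ {x₄,x₅,x₆}
  {x₂,x₃,x₄,x₆}  = complement {x₁,x₅}
  {x₁,x₂,x₄,x₅,x₆}  = {x₁,x₂,x₅} ∪ {x₄,x₅,x₆}
  [10 total]
Pass 2 adds 7:
  {x₃}  = complement {x₁,x₂,x₄,x₅,x₆}
  {x₂,x₃}  = complement {x₁,x₄,x₅,x₆}
  {x₁,x₂,x₃,x₅}  = {x₁,x₂,x₃} ∪ {x₁,x₂,x₅}
  {x₃,x₄,x₅,x₆}  = {x₃,x₄,x₆} ∪ {x₄,x₅,x₆}
  {x₁,x₂,x₃,x₄,x₆}  = {x₁,x₂,x₃} ∪ {x₂,x₃,x₄,x₆}
  {x₁,x₃,x₄,x₅,x₆}  = {x₁,x₄,x₅,x₆} ∪ {x₃,x₄,x₆}
  {x₂,x₃,x₄,x₅,x₆}  = {x₂,x₃,x₄,x₆} ∪ {x₄,x₅,x₆}
  [17 total]
Pass 3: +6 →
  {x₁}  = complement {x₂,x₃,x₄,x₅,x₆}
  {x₂}  = complement {x₁,x₃,x₄,x₅,x₆}
  {x₅}  = complement {x₁,x₂,x₃,x₄,x₆}
  {x₁,x₂}  = complement {x₃,x₄,x₅,x₆}
  {x₄,x₆}  = complement {x₁,x₂,x₃,x₅}
  {x₁,x₃,x₅}  = {x₃} ∪ {x₁,x₅}
  [23 total]
Pass 4: +9 →
  {x₁,x₃}  = {x₃} ∪ {x₁}
  {x₂,x₅}  = {x₂} ∪ {x₅}
  {x₃,x₅}  = {x₅} ∪ {x₃}
  {x₁,x₄,x₆}  = {x₄,x₆} ∪ {x₁}
  {x₂,x₃,x₅}  = {x₅} ∪ {x₂,x₃}
  {x₂,x₄,x₆}  = complement {x₁,x₃,x₅}
  {x₁,x₂,x₄,x₆}  = {x₁,x₂} ∪ {x₄,x₆}
  {x₁,x₃,x₄,x₆}  = {x₃,x₄,x₆} ∪ {x₁}
  {x₂,x₄,x₅,x₆}  = {x₂} ∪ {x₄,x₅,x₆}
  [32 total]
Pass 5 adds nothing — fixpoint reached.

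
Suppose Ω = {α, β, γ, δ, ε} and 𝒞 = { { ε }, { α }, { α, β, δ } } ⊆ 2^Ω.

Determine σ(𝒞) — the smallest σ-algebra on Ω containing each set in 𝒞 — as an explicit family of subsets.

σ(𝒞) = { {}, { α }, { γ }, { ε }, { α, γ }, { α, ε }, { β, δ }, { γ, ε }, { α, β, δ }, { α, γ, ε }, { β, γ, δ }, { β, δ, ε }, { α, β, γ, δ }, { α, β, δ, ε }, { β, γ, δ, ε }, Ω }

Trace:
Seed the family with 𝒞 together with ∅ and Ω: { {}, { α }, { ε }, { α, β, δ }, Ω }.
Iteration 1: +5 →
  { α, ε }  = { ε } ∪ { α }
  { γ, ε }  = ᶜ of { α, β, δ }
  { α, β, γ, δ }  = ᶜ of { ε }
  { α, β, δ, ε }  = { α, β, δ } ∪ { ε }
  { β, γ, δ, ε }  = ᶜ of { α }
  (now 10)
Iteration 2 adds 3:
  { γ }  = ᶜ of { α, β, δ, ε }
  { α, γ, ε }  = { α, ε } ∪ { γ, ε }
  { β, γ, δ }  = ᶜ of { α, ε }
  (now 13)
Iteration 3 adds 2:
  { α, γ }  = { γ } ∪ { α }
  { β, δ }  = ᶜ of { α, γ, ε }
  (now 15)
Iteration 4: 1 new —
  { β, δ, ε }  = ᶜ of { α, γ }
  (now 16)
Iteration 5: no new sets; the family is a σ-algebra.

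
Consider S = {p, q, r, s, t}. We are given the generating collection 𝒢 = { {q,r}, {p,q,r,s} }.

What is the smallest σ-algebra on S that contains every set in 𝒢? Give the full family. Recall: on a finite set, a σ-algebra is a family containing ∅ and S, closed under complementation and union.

σ(𝒢) = { {}, {t}, {p,s}, {q,r}, {p,s,t}, {q,r,t}, {p,q,r,s}, S }

Check:
Take S₀ = 𝒢 ∪ {∅, S} = { {}, {q,r}, {p,q,r,s}, S }.
Iteration 1: 2 new —
  {t}  = complement {p,q,r,s}
  {p,s,t}  = complement {q,r}
  (now 6)
Iteration 2. New:
  {q,r,t}  = {q,r} ∪ {t}
  (now 7)
Iteration 3. New:
  {p,s}  = complement {q,r,t}
  (now 8)
Iteration 4: stable.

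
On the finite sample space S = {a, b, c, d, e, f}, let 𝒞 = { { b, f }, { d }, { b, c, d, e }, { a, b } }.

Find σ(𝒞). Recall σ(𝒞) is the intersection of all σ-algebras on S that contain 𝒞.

|σ(𝒞)| = 32.  σ(𝒞) = { ∅, { a }, { b }, { d }, { f }, { a, b }, { a, d }, { a, f }, { b, d }, { b, f }, { c, e }, { d, f }, { a, b, d }, { a, b, f }, { a, c, e }, { a, d, f }, { b, c, e }, { b, d, f }, { c, d, e }, { c, e, f }, { a, b, c, e }, { a, b, d, f }, { a, c, d, e }, { a, c, e, f }, { b, c, d, e }, { b, c, e, f }, { c, d, e, f }, { a, b, c, d, e }, { a, b, c, e, f }, { a, c, d, e, f }, { b, c, d, e, f }, S }

Trace:
Start: 𝒞 ∪ {∅, S} = { ∅, { d }, { a, b }, { b, f }, { b, c, d, e }, S }.
Iteration 1: +9 →
  { a, f }  = { b, c, d, e }ᶜ
  { a, b, d }  = { a, b } ∪ { d }
  { a, b, f }  = { a, b } ∪ { b, f }
  { b, d, f }  = { d } ∪ { b, f }
  { a, c, d, e }  = { b, f }ᶜ
  { c, d, e, f }  = { a, b }ᶜ
  { a, b, c, d, e }  = { a, b } ∪ { b, c, d, e }
  { a, b, c, e, f }  = { d }ᶜ
  { b, c, d, e, f }  = { b, f } ∪ { b, c, d, e }
Iteration 2: +8 →
  { a }  = { b, c, d, e, f }ᶜ
  { f }  = { a, b, c, d, e }ᶜ
  { a, c, e }  = { b, d, f }ᶜ
  { a, d, f }  = { a, f } ∪ { d }
  { c, d, e }  = { a, b, f }ᶜ
  { c, e, f }  = { a, b, d }ᶜ
  { a, b, d, f }  = { b, d, f } ∪ { a, b }
  { a, c, d, e, f }  = { c, d, e, f } ∪ { a, f }
Iteration 3. New:
  { b }  = { a, c, d, e, f }ᶜ
  { a, d }  = { d } ∪ { a }
  { c, e }  = { a, b, d, f }ᶜ
  { d, f }  = { f } ∪ { d }
  { b, c, e }  = { a, d, f }ᶜ
  { a, b, c, e }  = { a, c, e } ∪ { a, b }
  { a, c, e, f }  = { a, f } ∪ { a, c, e }
  { b, c, e, f }  = { b, f } ∪ { c, e, f }
Iteration 4 adds 1:
  { b, d }  = { a, c, e, f }ᶜ
Iteration 5: stable.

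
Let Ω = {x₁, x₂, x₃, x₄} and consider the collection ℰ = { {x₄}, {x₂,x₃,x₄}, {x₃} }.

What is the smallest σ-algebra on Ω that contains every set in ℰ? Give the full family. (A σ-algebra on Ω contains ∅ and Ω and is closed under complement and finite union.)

Initial family (5 sets): { ∅, {x₃}, {x₄}, {x₂,x₃,x₄}, Ω }.
Step 1 adds 4:
  {x₁}  = {x₂,x₃,x₄}ᶜ
  {x₃,x₄}  = {x₃} ∪ {x₄}
  {x₁,x₂,x₃}  = {x₄}ᶜ
  {x₁,x₂,x₄}  = {x₃}ᶜ
  (now 9)
Step 2 adds 4:
  {x₁,x₂}  = {x₃,x₄}ᶜ
  {x₁,x₃}  = {x₃} ∪ {x₁}
  {x₁,x₄}  = {x₄} ∪ {x₁}
  {x₁,x₃,x₄}  = {x₃,x₄} ∪ {x₁}
  (now 13)
Step 3: +3 →
  {x₂}  = {x₁,x₃,x₄}ᶜ
  {x₂,x₃}  = {x₁,x₄}ᶜ
  {x₂,x₄}  = {x₁,x₃}ᶜ
  (now 16)
After Step 4 the family is unchanged; done.

Hence σ(ℰ) has 16 members: { ∅, {x₁}, {x₂}, {x₃}, {x₄}, {x₁,x₂}, {x₁,x₃}, {x₁,x₄}, {x₂,x₃}, {x₂,x₄}, {x₃,x₄}, {x₁,x₂,x₃}, {x₁,x₂,x₄}, {x₁,x₃,x₄}, {x₂,x₃,x₄}, Ω }.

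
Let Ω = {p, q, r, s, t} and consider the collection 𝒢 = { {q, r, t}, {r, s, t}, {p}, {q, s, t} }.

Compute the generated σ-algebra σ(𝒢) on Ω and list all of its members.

σ(𝒢) (32 sets): { ∅, {p}, {q}, {r}, {s}, {t}, {p, q}, {p, r}, {p, s}, {p, t}, {q, r}, {q, s}, {q, t}, {r, s}, {r, t}, {s, t}, {p, q, r}, {p, q, s}, {p, q, t}, {p, r, s}, {p, r, t}, {p, s, t}, {q, r, s}, {q, r, t}, {q, s, t}, {r, s, t}, {p, q, r, s}, {p, q, r, t}, {p, q, s, t}, {p, r, s, t}, {q, r, s, t}, Ω }

Working:
Take S₀ = 𝒢 ∪ {∅, Ω} = { ∅, {p}, {q, r, t}, {q, s, t}, {r, s, t}, Ω }.
Iteration 1 adds 7:
  {p, q}  = {r, s, t}ᶜ
  {p, r}  = {q, s, t}ᶜ
  {p, s}  = {q, r, t}ᶜ
  {p, q, r, t}  = {q, r, t} ∪ {p}
  {p, q, s, t}  = {q, s, t} ∪ {p}
  {p, r, s, t}  = {r, s, t} ∪ {p}
  {q, r, s, t}  = {p}ᶜ
  — 13 sets.
Iteration 2: 6 new —
  {q}  = {p, r, s, t}ᶜ
  {r}  = {p, q, s, t}ᶜ
  {s}  = {p, q, r, t}ᶜ
  {p, q, r}  = {p, q} ∪ {p, r}
  {p, q, s}  = {p, q} ∪ {p, s}
  {p, r, s}  = {p, s} ∪ {p, r}
  — 19 sets.
Iteration 3. New:
  {q, r}  = {q} ∪ {r}
  {q, s}  = {q} ∪ {s}
  {q, t}  = {p, r, s}ᶜ
  {r, s}  = {r} ∪ {s}
  {r, t}  = {p, q, s}ᶜ
  {s, t}  = {p, q, r}ᶜ
  {p, q, r, s}  = {q} ∪ {p, r, s}
  — 26 sets.
Iteration 4: 5 new —
  {t}  = {p, q, r, s}ᶜ
  {p, q, t}  = {r, s}ᶜ
  {p, r, t}  = {q, s}ᶜ
  {p, s, t}  = {q, r}ᶜ
  {q, r, s}  = {r, s} ∪ {q}
  — 31 sets.
Iteration 5: +1 →
  {p, t}  = {q, r, s}ᶜ
  — 32 sets.
Iteration 6: closed — nothing new.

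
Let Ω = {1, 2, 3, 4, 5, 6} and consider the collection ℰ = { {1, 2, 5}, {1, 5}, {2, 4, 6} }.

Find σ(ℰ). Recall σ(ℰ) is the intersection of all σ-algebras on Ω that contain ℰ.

Take S₀ = ℰ ∪ {∅, Ω} = { {}, {1, 5}, {1, 2, 5}, {2, 4, 6}, Ω }.
Step 1 (4 new):
  {1, 3, 5}  = ᶜ of {2, 4, 6}
  {3, 4, 6}  = ᶜ of {1, 2, 5}
  {2, 3, 4, 6}  = ᶜ of {1, 5}
  {1, 2, 4, 5, 6}  = {2, 4, 6} ∪ {1, 2, 5}
  [9 total]
Step 2: 3 new —
  {3}  = ᶜ of {1, 2, 4, 5, 6}
  {1, 2, 3, 5}  = {1, 3, 5} ∪ {1, 2, 5}
  {1, 3, 4, 5, 6}  = {1, 3, 5} ∪ {3, 4, 6}
  [12 total]
Step 3 adds 2:
  {2}  = ᶜ of {1, 3, 4, 5, 6}
  {4, 6}  = ᶜ of {1, 2, 3, 5}
  [14 total]
Step 4 (2 new):
  {2, 3}  = {3} ∪ {2}
  {1, 4, 5, 6}  = {1, 5} ∪ {4, 6}
  [16 total]
Step 5: already closed under ᶜ and ∪.

Therefore σ(ℰ) = { {}, {2}, {3}, {1, 5}, {2, 3}, {4, 6}, {1, 2, 5}, {1, 3, 5}, {2, 4, 6}, {3, 4, 6}, {1, 2, 3, 5}, {1, 4, 5, 6}, {2, 3, 4, 6}, {1, 2, 4, 5, 6}, {1, 3, 4, 5, 6}, Ω } (|σ(ℰ)| = 16).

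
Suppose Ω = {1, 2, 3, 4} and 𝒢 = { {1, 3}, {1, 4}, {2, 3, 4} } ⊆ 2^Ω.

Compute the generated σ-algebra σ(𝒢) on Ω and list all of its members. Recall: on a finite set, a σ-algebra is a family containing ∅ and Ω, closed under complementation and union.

Initial family (5 sets): { ∅, {1, 3}, {1, 4}, {2, 3, 4}, Ω }.
Pass 1. New:
  {1}  = {2, 3, 4}ᶜ
  {2, 3}  = {1, 4}ᶜ
  {2, 4}  = {1, 3}ᶜ
  {1, 3, 4}  = {1, 4} ∪ {1, 3}
Pass 2: 3 new —
  {2}  = {1, 3, 4}ᶜ
  {1, 2, 3}  = {2, 3} ∪ {1, 3}
  {1, 2, 4}  = {1, 4} ∪ {2, 4}
Pass 3: +3 →
  {3}  = {1, 2, 4}ᶜ
  {4}  = {1, 2, 3}ᶜ
  {1, 2}  = {2} ∪ {1}
Pass 4: +1 →
  {3, 4}  = {1, 2}ᶜ
Pass 5: no new sets; the family is a σ-algebra.

|σ(𝒢)| = 16.  σ(𝒢) = { ∅, {1}, {2}, {3}, {4}, {1, 2}, {1, 3}, {1, 4}, {2, 3}, {2, 4}, {3, 4}, {1, 2, 3}, {1, 2, 4}, {1, 3, 4}, {2, 3, 4}, Ω }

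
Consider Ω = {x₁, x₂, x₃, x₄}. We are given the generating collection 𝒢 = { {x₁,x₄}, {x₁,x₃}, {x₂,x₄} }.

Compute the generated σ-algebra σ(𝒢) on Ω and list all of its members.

Take S₀ = 𝒢 ∪ {∅, Ω} = { {}, {x₁,x₃}, {x₁,x₄}, {x₂,x₄}, Ω }.
Iteration 1: +3 →
  {x₂,x₃}  = complement {x₁,x₄}
  {x₁,x₂,x₄}  = {x₁,x₄} ∪ {x₂,x₄}
  {x₁,x₃,x₄}  = {x₁,x₄} ∪ {x₁,x₃}
  (now 8)
Iteration 2: +4 →
  {x₂}  = complement {x₁,x₃,x₄}
  {x₃}  = complement {x₁,x₂,x₄}
  {x₁,x₂,x₃}  = {x₂,x₃} ∪ {x₁,x₃}
  {x₂,x₃,x₄}  = {x₂,x₃} ∪ {x₂,x₄}
  (now 12)
Iteration 3. New:
  {x₁}  = complement {x₂,x₃,x₄}
  {x₄}  = complement {x₁,x₂,x₃}
  (now 14)
Iteration 4 adds 2:
  {x₁,x₂}  = {x₂} ∪ {x₁}
  {x₃,x₄}  = {x₃} ∪ {x₄}
  (now 16)
After Iteration 5 the family is unchanged; done.

σ(𝒢) = { {}, {x₁}, {x₂}, {x₃}, {x₄}, {x₁,x₂}, {x₁,x₃}, {x₁,x₄}, {x₂,x₃}, {x₂,x₄}, {x₃,x₄}, {x₁,x₂,x₃}, {x₁,x₂,x₄}, {x₁,x₃,x₄}, {x₂,x₃,x₄}, Ω }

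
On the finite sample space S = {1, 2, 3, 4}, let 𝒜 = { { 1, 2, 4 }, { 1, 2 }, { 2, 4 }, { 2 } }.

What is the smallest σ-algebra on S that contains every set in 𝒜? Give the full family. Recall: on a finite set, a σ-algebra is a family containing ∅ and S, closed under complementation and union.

Start: 𝒜 ∪ {∅, S} = { {}, { 2 }, { 1, 2 }, { 2, 4 }, { 1, 2, 4 }, S }.
Step 1: 4 new —
  { 3 }  = { 1, 2, 4 }ᶜ
  { 1, 3 }  = { 2, 4 }ᶜ
  { 3, 4 }  = { 1, 2 }ᶜ
  { 1, 3, 4 }  = { 2 }ᶜ
  [10 total]
Step 2: 3 new —
  { 2, 3 }  = { 2 } ∪ { 3 }
  { 1, 2, 3 }  = { 1, 2 } ∪ { 3 }
  { 2, 3, 4 }  = { 3, 4 } ∪ { 2 }
  [13 total]
Step 3. New:
  { 1 }  = { 2, 3, 4 }ᶜ
  { 4 }  = { 1, 2, 3 }ᶜ
  { 1, 4 }  = { 2, 3 }ᶜ
  [16 total]
Step 4: stable.

σ(𝒜) = { {}, { 1 }, { 2 }, { 3 }, { 4 }, { 1, 2 }, { 1, 3 }, { 1, 4 }, { 2, 3 }, { 2, 4 }, { 3, 4 }, { 1, 2, 3 }, { 1, 2, 4 }, { 1, 3, 4 }, { 2, 3, 4 }, S }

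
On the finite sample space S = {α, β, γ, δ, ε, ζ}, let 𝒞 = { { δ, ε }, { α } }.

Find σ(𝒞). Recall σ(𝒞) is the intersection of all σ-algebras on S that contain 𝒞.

Answer: σ(𝒞) = { ∅, { α }, { δ, ε }, { α, δ, ε }, { β, γ, ζ }, { α, β, γ, ζ }, { β, γ, δ, ε, ζ }, S }

Derivation:
Begin from { ∅, { α }, { δ, ε }, S } (that is, 𝒞 plus ∅ and S).
Iteration 1: 3 new —
  { α, δ, ε }  = { δ, ε } ∪ { α }
  { α, β, γ, ζ }  = complement { δ, ε }
  { β, γ, δ, ε, ζ }  = complement { α }
  (now 7)
Iteration 2: +1 →
  { β, γ, ζ }  = complement { α, δ, ε }
  (now 8)
Iteration 3: closed — nothing new.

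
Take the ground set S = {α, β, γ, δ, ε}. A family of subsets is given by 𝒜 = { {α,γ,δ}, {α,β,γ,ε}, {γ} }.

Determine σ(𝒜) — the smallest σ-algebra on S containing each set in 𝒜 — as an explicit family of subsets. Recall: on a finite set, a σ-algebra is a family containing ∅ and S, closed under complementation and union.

Initial family (5 sets): { {}, {γ}, {α,γ,δ}, {α,β,γ,ε}, S }.
Round 1: +3 →
  {δ}  = S∖{α,β,γ,ε}
  {β,ε}  = S∖{α,γ,δ}
  {α,β,δ,ε}  = S∖{γ}
  |family| = 8
Round 2: 3 new —
  {γ,δ}  = {δ} ∪ {γ}
  {β,γ,ε}  = {γ} ∪ {β,ε}
  {β,δ,ε}  = {δ} ∪ {β,ε}
  |family| = 11
Round 3 (4 new):
  {α,γ}  = S∖{β,δ,ε}
  {α,δ}  = S∖{β,γ,ε}
  {α,β,ε}  = S∖{γ,δ}
  {β,γ,δ,ε}  = {γ} ∪ {β,δ,ε}
  |family| = 15
Round 4: 1 new —
  {α}  = S∖{β,γ,δ,ε}
  |family| = 16
After Round 5 the family is unchanged; done.

σ(𝒜) = { {}, {α}, {γ}, {δ}, {α,γ}, {α,δ}, {β,ε}, {γ,δ}, {α,β,ε}, {α,γ,δ}, {β,γ,ε}, {β,δ,ε}, {α,β,γ,ε}, {α,β,δ,ε}, {β,γ,δ,ε}, S }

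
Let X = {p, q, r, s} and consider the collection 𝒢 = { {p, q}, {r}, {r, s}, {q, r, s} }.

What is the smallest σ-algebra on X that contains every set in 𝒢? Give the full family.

Take S₀ = 𝒢 ∪ {∅, X} = { {}, {r}, {p, q}, {r, s}, {q, r, s}, X }.
Step 1. New:
  {p}  = ᶜ of {q, r, s}
  {p, q, r}  = {r} ∪ {p, q}
  {p, q, s}  = ᶜ of {r}
  — 9 sets.
Step 2 adds 3:
  {s}  = ᶜ of {p, q, r}
  {p, r}  = {r} ∪ {p}
  {p, r, s}  = {r, s} ∪ {p}
  — 12 sets.
Step 3: 3 new —
  {q}  = ᶜ of {p, r, s}
  {p, s}  = {s} ∪ {p}
  {q, s}  = ᶜ of {p, r}
  — 15 sets.
Step 4: 1 new —
  {q, r}  = ᶜ of {p, s}
  — 16 sets.
Step 5: already closed under ᶜ and ∪.

|σ(𝒢)| = 16.  σ(𝒢) = { {}, {p}, {q}, {r}, {s}, {p, q}, {p, r}, {p, s}, {q, r}, {q, s}, {r, s}, {p, q, r}, {p, q, s}, {p, r, s}, {q, r, s}, X }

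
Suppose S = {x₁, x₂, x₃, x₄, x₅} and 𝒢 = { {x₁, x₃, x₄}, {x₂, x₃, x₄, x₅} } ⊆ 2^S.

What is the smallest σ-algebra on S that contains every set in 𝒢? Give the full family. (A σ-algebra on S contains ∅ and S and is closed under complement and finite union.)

Start: 𝒢 ∪ {∅, S} = { {}, {x₁, x₃, x₄}, {x₂, x₃, x₄, x₅}, S }.
Round 1: 2 new —
  {x₁}  = complement {x₂, x₃, x₄, x₅}
  {x₂, x₅}  = complement {x₁, x₃, x₄}
  |family| = 6
Round 2: 1 new —
  {x₁, x₂, x₅}  = {x₂, x₅} ∪ {x₁}
  |family| = 7
Round 3: 1 new —
  {x₃, x₄}  = complement {x₁, x₂, x₅}
  |family| = 8
Round 4: closed — nothing new.

Hence σ(𝒢) has 8 members: { {}, {x₁}, {x₂, x₅}, {x₃, x₄}, {x₁, x₂, x₅}, {x₁, x₃, x₄}, {x₂, x₃, x₄, x₅}, S }.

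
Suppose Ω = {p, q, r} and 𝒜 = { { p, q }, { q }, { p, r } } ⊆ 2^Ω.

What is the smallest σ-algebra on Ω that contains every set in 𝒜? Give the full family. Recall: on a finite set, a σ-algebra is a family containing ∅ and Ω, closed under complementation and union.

σ(𝒜) (8 sets): { ∅, { p }, { q }, { r }, { p, q }, { p, r }, { q, r }, Ω }

Trace:
Start: 𝒜 ∪ {∅, Ω} = { ∅, { q }, { p, q }, { p, r }, Ω }.
Step 1. New:
  { r }  = complement { p, q }
Step 2 (1 new):
  { q, r }  = { r } ∪ { q }
Step 3 (1 new):
  { p }  = complement { q, r }
Step 4: closed — nothing new.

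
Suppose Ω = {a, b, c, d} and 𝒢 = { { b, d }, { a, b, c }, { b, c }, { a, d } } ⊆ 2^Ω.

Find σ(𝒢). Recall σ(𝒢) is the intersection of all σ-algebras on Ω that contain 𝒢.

|σ(𝒢)| = 16.  σ(𝒢) = { {  }, { a }, { b }, { c }, { d }, { a, b }, { a, c }, { a, d }, { b, c }, { b, d }, { c, d }, { a, b, c }, { a, b, d }, { a, c, d }, { b, c, d }, Ω }

Derivation:
Seed the family with 𝒢 together with ∅ and Ω: { {  }, { a, d }, { b, c }, { b, d }, { a, b, c }, Ω }.
Step 1: +4 →
  { d }  = { a, b, c }ᶜ
  { a, c }  = { b, d }ᶜ
  { a, b, d }  = { a, d } ∪ { b, d }
  { b, c, d }  = { b, c } ∪ { b, d }
  |family| = 10
Step 2 adds 3:
  { a }  = { b, c, d }ᶜ
  { c }  = { a, b, d }ᶜ
  { a, c, d }  = { a, d } ∪ { a, c }
  |family| = 13
Step 3: 2 new —
  { b }  = { a, c, d }ᶜ
  { c, d }  = { c } ∪ { d }
  |family| = 15
Step 4 (1 new):
  { a, b }  = { c, d }ᶜ
  |family| = 16
Step 5: already closed under ᶜ and ∪.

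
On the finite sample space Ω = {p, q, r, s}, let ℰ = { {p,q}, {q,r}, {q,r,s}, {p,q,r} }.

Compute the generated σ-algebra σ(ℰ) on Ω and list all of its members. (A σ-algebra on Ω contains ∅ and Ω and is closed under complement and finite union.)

Answer: σ(ℰ) = { {}, {p}, {q}, {r}, {s}, {p,q}, {p,r}, {p,s}, {q,r}, {q,s}, {r,s}, {p,q,r}, {p,q,s}, {p,r,s}, {q,r,s}, Ω }

Working:
Seed the family with ℰ together with ∅ and Ω: { {}, {p,q}, {q,r}, {p,q,r}, {q,r,s}, Ω }.
Pass 1: +4 →
  {p}  = {q,r,s}ᶜ
  {s}  = {p,q,r}ᶜ
  {p,s}  = {q,r}ᶜ
  {r,s}  = {p,q}ᶜ
  |family| = 10
Pass 2: 2 new —
  {p,q,s}  = {p,q} ∪ {p,s}
  {p,r,s}  = {r,s} ∪ {p,s}
  |family| = 12
Pass 3: +2 →
  {q}  = {p,r,s}ᶜ
  {r}  = {p,q,s}ᶜ
  |family| = 14
Pass 4 adds 2:
  {p,r}  = {r} ∪ {p}
  {q,s}  = {s} ∪ {q}
  |family| = 16
Pass 5: already closed under ᶜ and ∪.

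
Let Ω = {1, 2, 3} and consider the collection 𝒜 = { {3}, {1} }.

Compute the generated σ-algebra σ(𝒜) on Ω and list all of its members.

|σ(𝒜)| = 8.  σ(𝒜) = { {}, {1}, {2}, {3}, {1, 2}, {1, 3}, {2, 3}, Ω }

Working:
Seed the family with 𝒜 together with ∅ and Ω: { {}, {1}, {3}, Ω }.
Round 1 (3 new):
  {1, 2}  = {3}ᶜ
  {1, 3}  = {3} ∪ {1}
  {2, 3}  = {1}ᶜ
  [7 total]
Round 2: 1 new —
  {2}  = {1, 3}ᶜ
  [8 total]
Round 3 adds nothing — fixpoint reached.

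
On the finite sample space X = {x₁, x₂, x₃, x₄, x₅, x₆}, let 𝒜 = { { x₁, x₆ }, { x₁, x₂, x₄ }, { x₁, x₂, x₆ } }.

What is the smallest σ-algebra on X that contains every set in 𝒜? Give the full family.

σ(𝒜) (32 sets): { ∅, { x₁ }, { x₂ }, { x₄ }, { x₆ }, { x₁, x₂ }, { x₁, x₄ }, { x₁, x₆ }, { x₂, x₄ }, { x₂, x₆ }, { x₃, x₅ }, { x₄, x₆ }, { x₁, x₂, x₄ }, { x₁, x₂, x₆ }, { x₁, x₃, x₅ }, { x₁, x₄, x₆ }, { x₂, x₃, x₅ }, { x₂, x₄, x₆ }, { x₃, x₄, x₅ }, { x₃, x₅, x₆ }, { x₁, x₂, x₃, x₅ }, { x₁, x₂, x₄, x₆ }, { x₁, x₃, x₄, x₅ }, { x₁, x₃, x₅, x₆ }, { x₂, x₃, x₄, x₅ }, { x₂, x₃, x₅, x₆ }, { x₃, x₄, x₅, x₆ }, { x₁, x₂, x₃, x₄, x₅ }, { x₁, x₂, x₃, x₅, x₆ }, { x₁, x₃, x₄, x₅, x₆ }, { x₂, x₃, x₄, x₅, x₆ }, X }

Trace:
Seed the family with 𝒜 together with ∅ and X: { ∅, { x₁, x₆ }, { x₁, x₂, x₄ }, { x₁, x₂, x₆ }, X }.
Iteration 1: 4 new —
  { x₃, x₄, x₅ }  = X∖{ x₁, x₂, x₆ }
  { x₃, x₅, x₆ }  = X∖{ x₁, x₂, x₄ }
  { x₁, x₂, x₄, x₆ }  = { x₁, x₆ } ∪ { x₁, x₂, x₄ }
  { x₂, x₃, x₄, x₅ }  = X∖{ x₁, x₆ }
Iteration 2. New:
  { x₃, x₅ }  = X∖{ x₁, x₂, x₄, x₆ }
  { x₁, x₃, x₅, x₆ }  = { x₁, x₆ } ∪ { x₃, x₅, x₆ }
  { x₃, x₄, x₅, x₆ }  = { x₃, x₄, x₅ } ∪ { x₃, x₅, x₆ }
  { x₁, x₂, x₃, x₄, x₅ }  = { x₃, x₄, x₅ } ∪ { x₁, x₂, x₄ }
  { x₁, x₂, x₃, x₅, x₆ }  = { x₃, x₅, x₆ } ∪ { x₁, x₂, x₆ }
  { x₁, x₃, x₄, x₅, x₆ }  = { x₃, x₄, x₅ } ∪ { x₁, x₆ }
  { x₂, x₃, x₄, x₅, x₆ }  = { x₂, x₃, x₄, x₅ } ∪ { x₃, x₅, x₆ }
Iteration 3 adds 6:
  { x₁ }  = X∖{ x₂, x₃, x₄, x₅, x₆ }
  { x₂ }  = X∖{ x₁, x₃, x₄, x₅, x₆ }
  { x₄ }  = X∖{ x₁, x₂, x₃, x₅, x₆ }
  { x₆ }  = X∖{ x₁, x₂, x₃, x₄, x₅ }
  { x₁, x₂ }  = X∖{ x₃, x₄, x₅, x₆ }
  { x₂, x₄ }  = X∖{ x₁, x₃, x₅, x₆ }
Iteration 4 (10 new):
  { x₁, x₄ }  = { x₁ } ∪ { x₄ }
  { x₂, x₆ }  = { x₂ } ∪ { x₆ }
  { x₄, x₆ }  = { x₆ } ∪ { x₄ }
  { x₁, x₃, x₅ }  = { x₁ } ∪ { x₃, x₅ }
  { x₁, x₄, x₆ }  = { x₁, x₆ } ∪ { x₄ }
  { x₂, x₃, x₅ }  = { x₂ } ∪ { x₃, x₅ }
  { x₂, x₄, x₆ }  = { x₆ } ∪ { x₂, x₄ }
  { x₁, x₂, x₃, x₅ }  = { x₁, x₂ } ∪ { x₃, x₅ }
  { x₁, x₃, x₄, x₅ }  = { x₃, x₄, x₅ } ∪ { x₁ }
  { x₂, x₃, x₅, x₆ }  = { x₂ } ∪ { x₃, x₅, x₆ }
Iteration 5 adds nothing — fixpoint reached.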